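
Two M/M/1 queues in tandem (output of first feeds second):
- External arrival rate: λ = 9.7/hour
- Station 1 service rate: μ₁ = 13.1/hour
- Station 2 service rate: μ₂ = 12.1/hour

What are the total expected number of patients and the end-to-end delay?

By Jackson's theorem, each station behaves as independent M/M/1.
Station 1: ρ₁ = 9.7/13.1 = 0.7405, L₁ = ρ₁/(1-ρ₁) = λ/(μ₁-λ) = 9.7/3.40 = 2.8529
Station 2: ρ₂ = 9.7/12.1 = 0.8017, L₂ = ρ₂/(1-ρ₂) = λ/(μ₂-λ) = 9.7/2.40 = 4.0417
Total: L = L₁ + L₂ = 2.8529 + 4.0417 = 6.8946
W = L/λ = 6.8946/9.7 = 0.7108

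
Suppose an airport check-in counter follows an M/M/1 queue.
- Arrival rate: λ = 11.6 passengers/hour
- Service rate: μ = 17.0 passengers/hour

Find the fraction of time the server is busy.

Server utilization: ρ = λ/μ
ρ = 11.6/17.0 = 0.6824
The server is busy 68.24% of the time.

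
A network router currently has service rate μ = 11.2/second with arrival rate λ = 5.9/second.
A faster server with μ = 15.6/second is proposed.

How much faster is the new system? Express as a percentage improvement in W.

System 1: ρ₁ = 5.9/11.2 = 0.5268, W₁ = 1/(11.2-5.9) = 0.1887
System 2: ρ₂ = 5.9/15.6 = 0.3782, W₂ = 1/(15.6-5.9) = 0.1031
Improvement: (W₁-W₂)/W₁ = (0.1887-0.1031)/0.1887 = 45.36%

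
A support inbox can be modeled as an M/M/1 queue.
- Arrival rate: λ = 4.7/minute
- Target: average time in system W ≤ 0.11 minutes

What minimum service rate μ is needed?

For M/M/1: W = 1/(μ-λ)
Need W ≤ 0.11, so 1/(μ-λ) ≤ 0.11
μ - λ ≥ 1/0.11 = 9.0909
μ ≥ 4.7 + 9.0909 = 13.7909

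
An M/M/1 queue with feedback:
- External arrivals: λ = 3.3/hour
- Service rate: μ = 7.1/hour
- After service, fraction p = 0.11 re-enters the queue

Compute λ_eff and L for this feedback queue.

Effective arrival rate: λ_eff = λ/(1-p) = 3.3/(1-0.11) = 3.3/0.89 = 3.707865
ρ = λ_eff/μ = 3.707865/7.1 = 0.52223
L = ρ/(1-ρ) = 0.52223/(1-0.52223) = 1.0931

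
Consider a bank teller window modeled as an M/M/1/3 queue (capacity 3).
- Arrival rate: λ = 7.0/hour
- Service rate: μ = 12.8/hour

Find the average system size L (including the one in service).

ρ = λ/μ = 7.0/12.8 = 0.54688
P₀ = (1-ρ)/(1-ρ^(K+1)) = (1-0.54688)/(1-0.54688^4) = 0.4531/0.9106 = 0.4976
P_K = P₀×ρ^K = 0.49763 × 0.54688^3 = 0.49763 × 0.16356 = 0.08139
L = ρ[1 - (K+1)ρ^K + Kρ^(K+1)] / [(1-ρ)(1-ρ^(K+1))]
L = 0.54688 × (1 - 4×0.16356 + 3×0.089447) / ((1 - 0.54688) × (1 - 0.089447)) = 0.8140 transactions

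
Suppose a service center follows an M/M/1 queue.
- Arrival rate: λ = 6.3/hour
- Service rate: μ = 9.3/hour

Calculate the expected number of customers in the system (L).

ρ = λ/μ = 6.3/9.3 = 0.6774
For M/M/1: L = λ/(μ-λ)
L = 6.3/(9.3-6.3) = 6.3/3.00
L = 2.1000 customers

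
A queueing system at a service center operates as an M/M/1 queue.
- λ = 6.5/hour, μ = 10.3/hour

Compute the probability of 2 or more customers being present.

ρ = λ/μ = 6.5/10.3 = 0.63107
P(N ≥ n) = ρⁿ
P(N ≥ 2) = 0.63107^2
P(N ≥ 2) = 0.3982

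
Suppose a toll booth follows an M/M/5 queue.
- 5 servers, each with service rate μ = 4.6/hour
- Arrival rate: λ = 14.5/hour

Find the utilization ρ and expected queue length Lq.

Traffic intensity: ρ = λ/(cμ) = 14.5/(5×4.6) = 0.6304
Since ρ = 0.6304 < 1, system is stable.
Offered load a = λ/μ = cρ = 14.5/4.6 = 3.1522
P₀ = [ Σₙ₌₀^4 aⁿ/n! + a^5/(5!(1-ρ)) ]⁻¹
Σ = a^0/0! + a^1/1! + a^2/2! + a^3/3! + a^4/4! = 1.00000 + 3.15217 + 4.96810 + 5.22011 + 4.11367 = 18.4540
a^5/(5!(1-ρ)) = 311.2081/(120 × 0.369565) = 7.0174
P₀ = 1/(18.4540 + 7.0174) = 0.03926
Lq = P₀·a^5·ρ / (5!(1-ρ)²) = 0.039260 × 311.2081 × 0.63043 / (120 × 0.13658) = 0.4700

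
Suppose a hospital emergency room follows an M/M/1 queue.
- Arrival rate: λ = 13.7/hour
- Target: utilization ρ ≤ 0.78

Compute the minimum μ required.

ρ = λ/μ, so μ = λ/ρ
μ ≥ 13.7/0.78 = 17.5641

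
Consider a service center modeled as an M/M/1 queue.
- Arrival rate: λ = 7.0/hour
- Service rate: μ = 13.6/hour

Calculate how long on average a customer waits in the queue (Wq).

First, compute utilization: ρ = λ/μ = 7.0/13.6 = 0.5147
For M/M/1: Wq = λ/(μ(μ-λ))
Wq = 7.0/(13.6 × (13.6-7.0))
Wq = 7.0/(13.6 × 6.60)
Wq = 0.07799 hours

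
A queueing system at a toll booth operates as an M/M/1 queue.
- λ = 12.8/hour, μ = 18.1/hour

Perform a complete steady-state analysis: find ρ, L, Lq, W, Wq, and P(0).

Step 1: ρ = λ/μ = 12.8/18.1 = 0.7072
Step 2: L = λ/(μ-λ) = 12.8/5.30 = 2.4151
Step 3: Lq = λ²/(μ(μ-λ)) = 163.84/(18.1×5.30) = 1.7079
Step 4: W = 1/(μ-λ) = 1/5.30 = 0.18868
Step 5: Wq = λ/(μ(μ-λ)) = 12.8/(18.1×5.30) = 0.1334
Step 6: P(0) = 1-ρ = 0.2928
Verify: L = λW = 12.8×0.18868 = 2.4151 ✔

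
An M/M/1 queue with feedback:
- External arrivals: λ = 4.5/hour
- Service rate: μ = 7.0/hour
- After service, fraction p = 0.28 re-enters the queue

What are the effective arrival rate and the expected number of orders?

Effective arrival rate: λ_eff = λ/(1-p) = 4.5/(1-0.28) = 4.5/0.72 = 6.2500
ρ = λ_eff/μ = 6.2500/7.0 = 0.892857
L = ρ/(1-ρ) = 0.892857/(1-0.892857) = 8.3333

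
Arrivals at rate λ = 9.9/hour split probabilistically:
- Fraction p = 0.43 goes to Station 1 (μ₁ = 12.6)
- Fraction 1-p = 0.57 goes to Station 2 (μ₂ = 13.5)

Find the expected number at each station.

Effective rates: λ₁ = 9.9×0.43 = 4.257, λ₂ = 9.9×0.57 = 5.643
Station 1: ρ₁ = 4.257/12.6 = 0.337857, L₁ = ρ₁/(1-ρ₁) = 0.337857/(1-0.337857) = 0.5102
Station 2: ρ₂ = 5.643/13.5 = 0.4180, L₂ = ρ₂/(1-ρ₂) = 0.4180/(1-0.4180) = 0.7182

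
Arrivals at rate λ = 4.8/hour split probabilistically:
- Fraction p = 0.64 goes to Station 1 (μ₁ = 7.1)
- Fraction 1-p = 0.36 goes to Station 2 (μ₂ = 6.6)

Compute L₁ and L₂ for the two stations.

Effective rates: λ₁ = 4.8×0.64 = 3.072, λ₂ = 4.8×0.36 = 1.728
Station 1: ρ₁ = 3.072/7.1 = 0.4327, L₁ = ρ₁/(1-ρ₁) = 0.4327/(1-0.4327) = 0.7627
Station 2: ρ₂ = 1.728/6.6 = 0.26182, L₂ = ρ₂/(1-ρ₂) = 0.26182/(1-0.26182) = 0.3547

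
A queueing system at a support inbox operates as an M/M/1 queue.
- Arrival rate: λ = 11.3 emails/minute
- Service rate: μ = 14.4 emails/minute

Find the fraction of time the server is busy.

Server utilization: ρ = λ/μ
ρ = 11.3/14.4 = 0.7847
The server is busy 78.47% of the time.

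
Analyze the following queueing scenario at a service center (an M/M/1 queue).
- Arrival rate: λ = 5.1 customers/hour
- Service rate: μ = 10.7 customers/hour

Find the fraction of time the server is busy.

Server utilization: ρ = λ/μ
ρ = 5.1/10.7 = 0.4766
The server is busy 47.66% of the time.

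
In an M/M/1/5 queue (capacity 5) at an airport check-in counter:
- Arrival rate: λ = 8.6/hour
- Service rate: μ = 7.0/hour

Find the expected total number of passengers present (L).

ρ = λ/μ = 8.6/7.0 = 1.2286
P₀ = (1-ρ)/(1-ρ^(K+1)) = (1-1.2286)/(1-1.2286^6) = -0.2286/-2.4392 = 0.09372
P_K = P₀×ρ^K = 0.093718 × 1.2286^5 = 0.093718 × 2.7993 = 0.2623
L = ρ[1 - (K+1)ρ^K + Kρ^(K+1)] / [(1-ρ)(1-ρ^(K+1))]
L = 1.2286 × (1 - 6×2.79932 + 5×3.43924) / ((1 - 1.2286) × (1 - 3.43924)) = 3.0853 passengers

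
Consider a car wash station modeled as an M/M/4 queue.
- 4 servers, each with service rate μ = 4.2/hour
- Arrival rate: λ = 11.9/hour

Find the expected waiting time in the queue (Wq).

Traffic intensity: ρ = λ/(cμ) = 11.9/(4×4.2) = 0.7083
Since ρ = 0.7083 < 1, system is stable.
Offered load a = λ/μ = cρ = 11.9/4.2 = 2.8333
P₀ = [ Σₙ₌₀^3 aⁿ/n! + a^4/(4!(1-ρ)) ]⁻¹
Σ = a^0/0! + a^1/1! + a^2/2! + a^3/3! = 1.0000 + 2.8333 + 4.0139 + 3.7909 = 11.6381
a^4/(4!(1-ρ)) = 64.44522/(24 × 0.2916667) = 9.2065
P₀ = 1/(11.6381 + 9.2065) = 0.04797
Lq = P₀·a^4·ρ / (4!(1-ρ)²) = 0.047974 × 64.4452 × 0.70833 / (24 × 0.085069) = 1.0726
Wq = Lq/λ = 1.07263/11.9 = 0.09014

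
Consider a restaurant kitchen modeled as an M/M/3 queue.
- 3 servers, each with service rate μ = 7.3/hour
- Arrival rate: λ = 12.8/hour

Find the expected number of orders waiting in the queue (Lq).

Traffic intensity: ρ = λ/(cμ) = 12.8/(3×7.3) = 0.5845
Since ρ = 0.5845 < 1, system is stable.
Offered load a = λ/μ = cρ = 12.8/7.3 = 1.7534
P₀ = [ Σₙ₌₀^2 aⁿ/n! + a^3/(3!(1-ρ)) ]⁻¹
Σ = a^0/0! + a^1/1! + a^2/2! = 1.00000 + 1.75342 + 1.53725 = 4.2907
a^3/(3!(1-ρ)) = 5.3909/(6 × 0.41553) = 2.1623
P₀ = 1/(4.2907 + 2.1623) = 0.1550
Lq = P₀·a^3·ρ / (3!(1-ρ)²) = 0.1550 × 5.3909 × 0.5845 / (6 × 0.1727) = 0.4713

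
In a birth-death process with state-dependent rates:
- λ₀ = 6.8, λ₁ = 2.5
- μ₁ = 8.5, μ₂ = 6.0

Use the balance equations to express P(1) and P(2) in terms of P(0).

Balance equations:
State 0: λ₀P₀ = μ₁P₁ → P₁ = (λ₀/μ₁)P₀ = (6.8/8.5)P₀ = 0.8000P₀
State 1: P₂ = (λ₀λ₁)/(μ₁μ₂)P₀ = (6.8×2.5)/(8.5×6.0)P₀ = 0.3333P₀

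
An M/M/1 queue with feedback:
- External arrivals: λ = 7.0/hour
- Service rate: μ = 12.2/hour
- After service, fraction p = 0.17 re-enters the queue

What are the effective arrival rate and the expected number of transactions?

Effective arrival rate: λ_eff = λ/(1-p) = 7.0/(1-0.17) = 7.0/0.83 = 8.4337
ρ = λ_eff/μ = 8.4337/12.2 = 0.69129
L = ρ/(1-ρ) = 0.69129/(1-0.69129) = 2.2393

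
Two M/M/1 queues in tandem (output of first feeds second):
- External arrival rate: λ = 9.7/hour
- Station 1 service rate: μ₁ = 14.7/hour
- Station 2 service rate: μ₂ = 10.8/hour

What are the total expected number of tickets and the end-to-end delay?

By Jackson's theorem, each station behaves as independent M/M/1.
Station 1: ρ₁ = 9.7/14.7 = 0.6599, L₁ = ρ₁/(1-ρ₁) = λ/(μ₁-λ) = 9.7/5.00 = 1.9400
Station 2: ρ₂ = 9.7/10.8 = 0.8981, L₂ = ρ₂/(1-ρ₂) = λ/(μ₂-λ) = 9.7/1.10 = 8.8182
Total: L = L₁ + L₂ = 1.9400 + 8.8182 = 10.7582
W = L/λ = 10.7582/9.7 = 1.1091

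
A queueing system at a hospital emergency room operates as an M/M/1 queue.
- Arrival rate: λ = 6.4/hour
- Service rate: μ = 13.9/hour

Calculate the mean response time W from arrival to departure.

First, compute utilization: ρ = λ/μ = 6.4/13.9 = 0.4604
For M/M/1: W = 1/(μ-λ)
W = 1/(13.9-6.4) = 1/7.50
W = 0.1333 hours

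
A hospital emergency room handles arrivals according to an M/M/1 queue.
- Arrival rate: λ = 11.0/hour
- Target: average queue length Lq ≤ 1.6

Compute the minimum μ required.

For M/M/1: Lq = λ²/(μ(μ-λ))
Need Lq ≤ 1.6, i.e. μ(μ-λ) ≥ λ²/1.6
μ² - 11.0μ - 121.00/1.6 ≥ 0  →  μ² - 11.0μ - 75.6250 ≥ 0
Quadratic formula (positive root): μ = [λ + √(λ² + 4×75.6250)]/2
Discriminant: 121.00 + 4×75.6250 = 423.5000, √423.5000 = 20.5791
μ ≥ (11.0 + 20.5791)/2 = 15.7896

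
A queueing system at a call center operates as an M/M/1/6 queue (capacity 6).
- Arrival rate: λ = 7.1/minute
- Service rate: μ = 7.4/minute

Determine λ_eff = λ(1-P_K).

ρ = λ/μ = 7.1/7.4 = 0.95946
P₀ = (1-ρ)/(1-ρ^(K+1)) = (1-0.95946)/(1-0.95946^7) = 0.04054/0.2515 = 0.1612
P_K = P₀×ρ^K = 0.16119 × 0.95946^6 = 0.16119 × 0.78012 = 0.1257
λ_eff = λ(1-P_K) = 7.1 × (1 - 0.12575) = 7.1 × 0.87425 = 6.2072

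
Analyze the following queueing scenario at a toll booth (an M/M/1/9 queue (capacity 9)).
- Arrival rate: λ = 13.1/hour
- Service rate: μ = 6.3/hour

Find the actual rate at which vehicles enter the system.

ρ = λ/μ = 13.1/6.3 = 2.07937
P₀ = (1-ρ)/(1-ρ^(K+1)) = (1-2.07937)/(1-2.07937^10) = -1.0794/-1510.1854 = 0.0007147
P_K = P₀×ρ^K = 0.0007147 × 2.07937^9 = 0.0007147 × 726.7515 = 0.5194
λ_eff = λ(1-P_K) = 13.1 × (1 - 0.51943) = 13.1 × 0.48057 = 6.2955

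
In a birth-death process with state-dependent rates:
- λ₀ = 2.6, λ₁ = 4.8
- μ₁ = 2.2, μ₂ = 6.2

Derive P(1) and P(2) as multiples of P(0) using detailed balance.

Balance equations:
State 0: λ₀P₀ = μ₁P₁ → P₁ = (λ₀/μ₁)P₀ = (2.6/2.2)P₀ = 1.1818P₀
State 1: P₂ = (λ₀λ₁)/(μ₁μ₂)P₀ = (2.6×4.8)/(2.2×6.2)P₀ = 0.9150P₀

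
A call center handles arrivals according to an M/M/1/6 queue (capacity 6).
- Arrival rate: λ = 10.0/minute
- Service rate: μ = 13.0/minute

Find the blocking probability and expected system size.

ρ = λ/μ = 10.0/13.0 = 0.76923
P₀ = (1-ρ)/(1-ρ^(K+1)) = (1-0.76923)/(1-0.76923^7) = 0.23077/0.84063 = 0.2745
P_K = P₀×ρ^K = 0.27452 × 0.76923^6 = 0.27452 × 0.20717 = 0.05687
Blocking probability P_6 = 0.05687 (5.69%)
L = ρ[1 - (K+1)ρ^K + Kρ^(K+1)] / [(1-ρ)(1-ρ^(K+1))]
L = 0.76923 × (1 - 7×0.207175 + 6×0.159365) / ((1 - 0.76923) × (1 - 0.159365)) = 2.0063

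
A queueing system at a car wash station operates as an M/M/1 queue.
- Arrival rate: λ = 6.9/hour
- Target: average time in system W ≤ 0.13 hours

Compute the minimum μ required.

For M/M/1: W = 1/(μ-λ)
Need W ≤ 0.13, so 1/(μ-λ) ≤ 0.13
μ - λ ≥ 1/0.13 = 7.6923
μ ≥ 6.9 + 7.6923 = 14.5923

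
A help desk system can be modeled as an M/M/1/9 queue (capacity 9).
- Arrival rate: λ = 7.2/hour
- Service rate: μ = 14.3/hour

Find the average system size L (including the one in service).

ρ = λ/μ = 7.2/14.3 = 0.5035
P₀ = (1-ρ)/(1-ρ^(K+1)) = (1-0.5035)/(1-0.5035^10) = 0.4965/0.9990 = 0.4970
P_K = P₀×ρ^K = 0.4970 × 0.5035^9 = 0.4970 × 0.002080 = 0.001034
L = ρ[1 - (K+1)ρ^K + Kρ^(K+1)] / [(1-ρ)(1-ρ^(K+1))]
L = 0.5035 × (1 - 10×0.002080 + 9×0.001047) / ((1 - 0.5035) × (1 - 0.001047)) = 1.0036 tickets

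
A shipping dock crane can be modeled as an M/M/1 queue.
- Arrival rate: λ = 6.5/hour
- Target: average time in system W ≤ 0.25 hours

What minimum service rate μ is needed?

For M/M/1: W = 1/(μ-λ)
Need W ≤ 0.25, so 1/(μ-λ) ≤ 0.25
μ - λ ≥ 1/0.25 = 4.0000
μ ≥ 6.5 + 4.0000 = 10.5000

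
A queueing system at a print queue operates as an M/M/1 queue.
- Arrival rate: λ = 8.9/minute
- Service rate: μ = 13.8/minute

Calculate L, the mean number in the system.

ρ = λ/μ = 8.9/13.8 = 0.6449
For M/M/1: L = λ/(μ-λ)
L = 8.9/(13.8-8.9) = 8.9/4.90
L = 1.8163 jobs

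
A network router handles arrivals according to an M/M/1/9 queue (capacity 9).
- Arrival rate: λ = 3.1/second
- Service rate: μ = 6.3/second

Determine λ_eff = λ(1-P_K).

ρ = λ/μ = 3.1/6.3 = 0.49206
P₀ = (1-ρ)/(1-ρ^(K+1)) = (1-0.49206)/(1-0.49206^10) = 0.50794/0.99917 = 0.5084
P_K = P₀×ρ^K = 0.5084 × 0.49206^9 = 0.5084 × 0.001691 = 0.0008597
λ_eff = λ(1-P_K) = 3.1 × (1 - 0.0008597) = 3.1 × 0.99914 = 3.0973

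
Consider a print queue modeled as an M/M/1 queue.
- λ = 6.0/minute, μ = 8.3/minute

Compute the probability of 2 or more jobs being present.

ρ = λ/μ = 6.0/8.3 = 0.7229
P(N ≥ n) = ρⁿ
P(N ≥ 2) = 0.7229^2
P(N ≥ 2) = 0.5226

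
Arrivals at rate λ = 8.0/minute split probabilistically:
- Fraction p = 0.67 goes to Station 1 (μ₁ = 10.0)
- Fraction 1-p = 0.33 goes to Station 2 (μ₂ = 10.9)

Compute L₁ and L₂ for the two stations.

Effective rates: λ₁ = 8.0×0.67 = 5.36, λ₂ = 8.0×0.33 = 2.64
Station 1: ρ₁ = 5.36/10.0 = 0.5360, L₁ = ρ₁/(1-ρ₁) = 0.5360/(1-0.5360) = 1.1552
Station 2: ρ₂ = 2.64/10.9 = 0.2422, L₂ = ρ₂/(1-ρ₂) = 0.2422/(1-0.2422) = 0.3196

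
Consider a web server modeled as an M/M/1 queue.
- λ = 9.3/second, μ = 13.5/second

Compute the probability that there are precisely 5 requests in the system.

ρ = λ/μ = 9.3/13.5 = 0.6889
P(n) = (1-ρ)ρⁿ
P(5) = (1-0.6889) × 0.6889^5
P(5) = 0.31110 × 0.15516
P(5) = 0.04827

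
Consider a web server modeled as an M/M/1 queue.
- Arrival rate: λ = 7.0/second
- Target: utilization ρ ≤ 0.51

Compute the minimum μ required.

ρ = λ/μ, so μ = λ/ρ
μ ≥ 7.0/0.51 = 13.7255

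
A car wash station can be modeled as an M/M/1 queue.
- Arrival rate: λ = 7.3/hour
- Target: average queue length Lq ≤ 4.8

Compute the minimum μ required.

For M/M/1: Lq = λ²/(μ(μ-λ))
Need Lq ≤ 4.8, i.e. μ(μ-λ) ≥ λ²/4.8
μ² - 7.3μ - 53.29/4.8 ≥ 0  →  μ² - 7.3μ - 11.10208 ≥ 0
Quadratic formula (positive root): μ = [λ + √(λ² + 4×11.10208)]/2
Discriminant: 53.29 + 4×11.10208 = 97.6983, √97.6983 = 9.8842
μ ≥ (7.3 + 9.8842)/2 = 8.5921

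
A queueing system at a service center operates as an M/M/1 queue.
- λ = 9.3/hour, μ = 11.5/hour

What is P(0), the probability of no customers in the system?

ρ = λ/μ = 9.3/11.5 = 0.8087
P(0) = 1 - ρ = 1 - 0.8087 = 0.1913
The server is idle 19.13% of the time.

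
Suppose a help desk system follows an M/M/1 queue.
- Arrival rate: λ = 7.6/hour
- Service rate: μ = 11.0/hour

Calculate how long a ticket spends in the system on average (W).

First, compute utilization: ρ = λ/μ = 7.6/11.0 = 0.6909
For M/M/1: W = 1/(μ-λ)
W = 1/(11.0-7.6) = 1/3.40
W = 0.2941 hours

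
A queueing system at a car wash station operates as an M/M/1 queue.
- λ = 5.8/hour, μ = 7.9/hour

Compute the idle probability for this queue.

ρ = λ/μ = 5.8/7.9 = 0.7342
P(0) = 1 - ρ = 1 - 0.7342 = 0.2658
The server is idle 26.58% of the time.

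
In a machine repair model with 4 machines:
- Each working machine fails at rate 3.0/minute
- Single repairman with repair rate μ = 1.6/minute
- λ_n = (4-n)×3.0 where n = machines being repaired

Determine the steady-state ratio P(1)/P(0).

P(1)/P(0) = ∏_{i=0}^{1-1} λ_i/μ_{i+1}
= (4-0)×3.0/1.6
= 7.5000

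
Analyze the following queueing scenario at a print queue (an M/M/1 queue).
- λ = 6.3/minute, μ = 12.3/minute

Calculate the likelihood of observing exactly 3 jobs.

ρ = λ/μ = 6.3/12.3 = 0.5122
P(n) = (1-ρ)ρⁿ
P(3) = (1-0.5122) × 0.5122^3
P(3) = 0.48780 × 0.13438
P(3) = 0.06555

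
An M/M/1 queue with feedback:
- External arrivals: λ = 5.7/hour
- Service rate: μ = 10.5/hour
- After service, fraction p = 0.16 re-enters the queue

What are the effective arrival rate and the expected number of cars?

Effective arrival rate: λ_eff = λ/(1-p) = 5.7/(1-0.16) = 5.7/0.84 = 6.7857
ρ = λ_eff/μ = 6.7857/10.5 = 0.64626
L = ρ/(1-ρ) = 0.64626/(1-0.64626) = 1.8269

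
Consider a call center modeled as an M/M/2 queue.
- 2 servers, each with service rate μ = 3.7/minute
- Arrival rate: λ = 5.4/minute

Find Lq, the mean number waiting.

Traffic intensity: ρ = λ/(cμ) = 5.4/(2×3.7) = 0.7297
Since ρ = 0.7297 < 1, system is stable.
Offered load a = λ/μ = cρ = 5.4/3.7 = 1.4595
P₀ = [ Σₙ₌₀^1 aⁿ/n! + a^2/(2!(1-ρ)) ]⁻¹
Σ = a^0/0! + a^1/1! = 1.0000 + 1.4595 = 2.4595
a^2/(2!(1-ρ)) = 2.1300/(2 × 0.27027) = 3.9405
P₀ = 1/(2.4595 + 3.9405) = 0.1562
Lq = P₀·a^2·ρ / (2!(1-ρ)²) = 0.15625 × 2.1300 × 0.72973 / (2 × 0.073046) = 1.6624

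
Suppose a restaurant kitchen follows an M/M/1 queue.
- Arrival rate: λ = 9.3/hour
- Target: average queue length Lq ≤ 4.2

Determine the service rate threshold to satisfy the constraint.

For M/M/1: Lq = λ²/(μ(μ-λ))
Need Lq ≤ 4.2, i.e. μ(μ-λ) ≥ λ²/4.2
μ² - 9.3μ - 86.49/4.2 ≥ 0  →  μ² - 9.3μ - 20.59286 ≥ 0
Quadratic formula (positive root): μ = [λ + √(λ² + 4×20.59286)]/2
Discriminant: 86.49 + 4×20.59286 = 168.8614, √168.8614 = 12.9947
μ ≥ (9.3 + 12.9947)/2 = 11.1473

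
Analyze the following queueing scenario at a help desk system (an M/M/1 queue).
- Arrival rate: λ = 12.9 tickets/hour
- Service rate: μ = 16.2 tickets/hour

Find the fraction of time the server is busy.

Server utilization: ρ = λ/μ
ρ = 12.9/16.2 = 0.7963
The server is busy 79.63% of the time.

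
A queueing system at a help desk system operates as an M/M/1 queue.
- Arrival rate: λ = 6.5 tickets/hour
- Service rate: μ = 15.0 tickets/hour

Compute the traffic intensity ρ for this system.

Server utilization: ρ = λ/μ
ρ = 6.5/15.0 = 0.4333
The server is busy 43.33% of the time.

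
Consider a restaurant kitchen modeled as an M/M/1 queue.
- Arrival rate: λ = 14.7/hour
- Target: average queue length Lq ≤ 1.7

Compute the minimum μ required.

For M/M/1: Lq = λ²/(μ(μ-λ))
Need Lq ≤ 1.7, i.e. μ(μ-λ) ≥ λ²/1.7
μ² - 14.7μ - 216.09/1.7 ≥ 0  →  μ² - 14.7μ - 127.111765 ≥ 0
Quadratic formula (positive root): μ = [λ + √(λ² + 4×127.111765)]/2
Discriminant: 216.09 + 4×127.111765 = 724.5371, √724.5371 = 26.9172
μ ≥ (14.7 + 26.9172)/2 = 20.8086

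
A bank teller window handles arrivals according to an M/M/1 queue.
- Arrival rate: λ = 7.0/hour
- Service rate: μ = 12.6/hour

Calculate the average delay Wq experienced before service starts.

First, compute utilization: ρ = λ/μ = 7.0/12.6 = 0.5556
For M/M/1: Wq = λ/(μ(μ-λ))
Wq = 7.0/(12.6 × (12.6-7.0))
Wq = 7.0/(12.6 × 5.60)
Wq = 0.09921 hours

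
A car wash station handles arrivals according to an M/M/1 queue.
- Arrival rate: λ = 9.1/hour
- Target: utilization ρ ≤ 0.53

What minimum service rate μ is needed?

ρ = λ/μ, so μ = λ/ρ
μ ≥ 9.1/0.53 = 17.1698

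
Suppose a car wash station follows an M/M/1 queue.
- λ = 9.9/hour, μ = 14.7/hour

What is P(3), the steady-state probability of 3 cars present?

ρ = λ/μ = 9.9/14.7 = 0.67347
P(n) = (1-ρ)ρⁿ
P(3) = (1-0.67347) × 0.67347^3
P(3) = 0.32653 × 0.30546
P(3) = 0.09974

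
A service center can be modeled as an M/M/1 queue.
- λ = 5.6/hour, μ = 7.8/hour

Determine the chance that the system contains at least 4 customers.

ρ = λ/μ = 5.6/7.8 = 0.71795
P(N ≥ n) = ρⁿ
P(N ≥ 4) = 0.71795^4
P(N ≥ 4) = 0.2657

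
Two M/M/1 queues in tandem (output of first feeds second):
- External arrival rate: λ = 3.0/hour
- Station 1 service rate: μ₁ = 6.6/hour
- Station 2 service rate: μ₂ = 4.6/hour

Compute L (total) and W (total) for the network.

By Jackson's theorem, each station behaves as independent M/M/1.
Station 1: ρ₁ = 3.0/6.6 = 0.4545, L₁ = ρ₁/(1-ρ₁) = λ/(μ₁-λ) = 3.0/3.60 = 0.8333
Station 2: ρ₂ = 3.0/4.6 = 0.6522, L₂ = ρ₂/(1-ρ₂) = λ/(μ₂-λ) = 3.0/1.60 = 1.8750
Total: L = L₁ + L₂ = 0.8333 + 1.8750 = 2.7083
W = L/λ = 2.7083/3.0 = 0.9028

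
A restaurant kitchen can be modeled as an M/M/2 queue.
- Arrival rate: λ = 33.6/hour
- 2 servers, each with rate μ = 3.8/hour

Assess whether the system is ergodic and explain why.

Stability requires ρ = λ/(cμ) < 1
ρ = 33.6/(2 × 3.8) = 33.6/7.60 = 4.4211
Since 4.4211 ≥ 1, the system is UNSTABLE.
Need c > λ/μ = 33.6/3.8 = 8.84.
Minimum servers needed: c = 9.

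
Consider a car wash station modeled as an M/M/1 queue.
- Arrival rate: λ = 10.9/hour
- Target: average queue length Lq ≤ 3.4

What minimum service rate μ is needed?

For M/M/1: Lq = λ²/(μ(μ-λ))
Need Lq ≤ 3.4, i.e. μ(μ-λ) ≥ λ²/3.4
μ² - 10.9μ - 118.81/3.4 ≥ 0  →  μ² - 10.9μ - 34.94412 ≥ 0
Quadratic formula (positive root): μ = [λ + √(λ² + 4×34.94412)]/2
Discriminant: 118.81 + 4×34.94412 = 258.5865, √258.5865 = 16.0806
μ ≥ (10.9 + 16.0806)/2 = 13.4903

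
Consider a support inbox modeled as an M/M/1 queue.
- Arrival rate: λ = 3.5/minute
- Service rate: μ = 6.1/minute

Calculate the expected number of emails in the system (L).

ρ = λ/μ = 3.5/6.1 = 0.5738
For M/M/1: L = λ/(μ-λ)
L = 3.5/(6.1-3.5) = 3.5/2.60
L = 1.3462 emails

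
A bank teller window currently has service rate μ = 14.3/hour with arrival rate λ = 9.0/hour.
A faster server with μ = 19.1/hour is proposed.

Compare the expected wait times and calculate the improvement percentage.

System 1: ρ₁ = 9.0/14.3 = 0.6294, W₁ = 1/(14.3-9.0) = 0.18868
System 2: ρ₂ = 9.0/19.1 = 0.4712, W₂ = 1/(19.1-9.0) = 0.099010
Improvement: (W₁-W₂)/W₁ = (0.18868-0.099010)/0.18868 = 47.52%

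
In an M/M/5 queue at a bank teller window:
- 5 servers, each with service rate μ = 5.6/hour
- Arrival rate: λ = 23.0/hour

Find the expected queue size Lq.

Traffic intensity: ρ = λ/(cμ) = 23.0/(5×5.6) = 0.8214
Since ρ = 0.8214 < 1, system is stable.
Offered load a = λ/μ = cρ = 23.0/5.6 = 4.1071
P₀ = [ Σₙ₌₀^4 aⁿ/n! + a^5/(5!(1-ρ)) ]⁻¹
Σ = a^0/0! + a^1/1! + a^2/2! + a^3/3! + a^4/4! = 1.0000 + 4.1071 + 8.4343 + 11.5470 + 11.8563 = 36.9447
a^5/(5!(1-ρ)) = 1168.6892/(120 × 0.1785714) = 54.5388
P₀ = 1/(36.9447 + 54.5388) = 0.01093
Lq = P₀·a^5·ρ / (5!(1-ρ)²) = 0.010931 × 1168.6892 × 0.82143 / (120 × 0.031888) = 2.7423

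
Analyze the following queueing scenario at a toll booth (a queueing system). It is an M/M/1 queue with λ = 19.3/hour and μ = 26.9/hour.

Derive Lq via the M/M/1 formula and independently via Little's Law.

Method 1 (direct): Lq = λ²/(μ(μ-λ)) = 372.49/(26.9 × 7.60) = 1.8220

Method 2 (Little's Law):
W = 1/(μ-λ) = 1/7.60 = 0.131579
Wq = W - 1/μ = 0.131579 - 0.0371747 = 0.094404
Lq = λWq = 19.3 × 0.094404 = 1.8220 ✔ (matches Method 1)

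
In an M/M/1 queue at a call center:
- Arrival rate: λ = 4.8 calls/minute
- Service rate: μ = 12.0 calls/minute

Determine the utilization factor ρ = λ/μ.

Server utilization: ρ = λ/μ
ρ = 4.8/12.0 = 0.4000
The server is busy 40.00% of the time.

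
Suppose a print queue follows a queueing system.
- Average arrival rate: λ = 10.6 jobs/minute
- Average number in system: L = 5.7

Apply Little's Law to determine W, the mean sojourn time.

Little's Law: L = λW, so W = L/λ
W = 5.7/10.6 = 0.5377 minutes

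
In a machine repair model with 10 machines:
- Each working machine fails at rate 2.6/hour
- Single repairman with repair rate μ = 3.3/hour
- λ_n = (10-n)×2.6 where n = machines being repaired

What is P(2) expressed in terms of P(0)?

P(2)/P(0) = ∏_{i=0}^{2-1} λ_i/μ_{i+1}
= (10-0)×2.6/3.3 × (10-1)×2.6/3.3
= 55.8678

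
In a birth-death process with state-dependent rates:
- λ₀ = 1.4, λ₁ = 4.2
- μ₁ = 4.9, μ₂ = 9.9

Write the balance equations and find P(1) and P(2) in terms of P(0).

Balance equations:
State 0: λ₀P₀ = μ₁P₁ → P₁ = (λ₀/μ₁)P₀ = (1.4/4.9)P₀ = 0.2857P₀
State 1: P₂ = (λ₀λ₁)/(μ₁μ₂)P₀ = (1.4×4.2)/(4.9×9.9)P₀ = 0.1212P₀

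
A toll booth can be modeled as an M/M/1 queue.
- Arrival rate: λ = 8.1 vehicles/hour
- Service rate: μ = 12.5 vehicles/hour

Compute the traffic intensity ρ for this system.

Server utilization: ρ = λ/μ
ρ = 8.1/12.5 = 0.6480
The server is busy 64.80% of the time.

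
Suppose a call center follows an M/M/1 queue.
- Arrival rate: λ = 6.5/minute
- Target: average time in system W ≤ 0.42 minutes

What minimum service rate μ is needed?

For M/M/1: W = 1/(μ-λ)
Need W ≤ 0.42, so 1/(μ-λ) ≤ 0.42
μ - λ ≥ 1/0.42 = 2.3810
μ ≥ 6.5 + 2.3810 = 8.8810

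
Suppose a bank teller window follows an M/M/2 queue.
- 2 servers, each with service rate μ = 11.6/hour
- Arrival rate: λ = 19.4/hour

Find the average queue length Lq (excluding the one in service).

Traffic intensity: ρ = λ/(cμ) = 19.4/(2×11.6) = 0.8362
Since ρ = 0.8362 < 1, system is stable.
Offered load a = λ/μ = cρ = 19.4/11.6 = 1.6724
P₀ = [ Σₙ₌₀^1 aⁿ/n! + a^2/(2!(1-ρ)) ]⁻¹
Σ = a^0/0! + a^1/1! = 1.0000 + 1.6724 = 2.6724
a^2/(2!(1-ρ)) = 2.79697/(2 × 0.163793) = 8.5381
P₀ = 1/(2.6724 + 8.5381) = 0.08920
Lq = P₀·a^2·ρ / (2!(1-ρ)²) = 0.08920188 × 2.796968 × 0.8362069 / (2 × 0.02682818) = 3.8882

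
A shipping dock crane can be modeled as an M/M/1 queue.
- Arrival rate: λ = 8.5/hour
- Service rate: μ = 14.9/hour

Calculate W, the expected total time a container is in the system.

First, compute utilization: ρ = λ/μ = 8.5/14.9 = 0.5705
For M/M/1: W = 1/(μ-λ)
W = 1/(14.9-8.5) = 1/6.40
W = 0.1562 hours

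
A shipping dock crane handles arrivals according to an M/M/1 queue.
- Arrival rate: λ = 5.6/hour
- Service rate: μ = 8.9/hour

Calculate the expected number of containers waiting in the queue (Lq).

ρ = λ/μ = 5.6/8.9 = 0.6292
For M/M/1: Lq = λ²/(μ(μ-λ))
Lq = 31.36/(8.9 × 3.30)
Lq = 1.0678 containers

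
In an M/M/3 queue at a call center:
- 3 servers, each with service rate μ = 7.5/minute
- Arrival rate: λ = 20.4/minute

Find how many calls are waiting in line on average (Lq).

Traffic intensity: ρ = λ/(cμ) = 20.4/(3×7.5) = 0.9067
Since ρ = 0.9067 < 1, system is stable.
Offered load a = λ/μ = cρ = 20.4/7.5 = 2.7200
P₀ = [ Σₙ₌₀^2 aⁿ/n! + a^3/(3!(1-ρ)) ]⁻¹
Σ = a^0/0! + a^1/1! + a^2/2! = 1.0000 + 2.7200 + 3.6992 = 7.4192
a^3/(3!(1-ρ)) = 20.1236/(6 × 0.093333) = 35.9351
P₀ = 1/(7.4192 + 35.9351) = 0.02307
Lq = P₀·a^3·ρ / (3!(1-ρ)²) = 0.0230658 × 20.1236 × 0.906667 / (6 × 0.00871111) = 8.0519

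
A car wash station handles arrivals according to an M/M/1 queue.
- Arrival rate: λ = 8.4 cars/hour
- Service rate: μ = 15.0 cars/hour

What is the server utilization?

Server utilization: ρ = λ/μ
ρ = 8.4/15.0 = 0.5600
The server is busy 56.00% of the time.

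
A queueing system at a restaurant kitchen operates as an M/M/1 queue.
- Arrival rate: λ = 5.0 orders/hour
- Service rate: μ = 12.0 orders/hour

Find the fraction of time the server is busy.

Server utilization: ρ = λ/μ
ρ = 5.0/12.0 = 0.4167
The server is busy 41.67% of the time.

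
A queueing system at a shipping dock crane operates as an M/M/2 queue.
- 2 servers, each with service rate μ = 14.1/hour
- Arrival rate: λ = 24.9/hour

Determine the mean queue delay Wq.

Traffic intensity: ρ = λ/(cμ) = 24.9/(2×14.1) = 0.8830
Since ρ = 0.8830 < 1, system is stable.
Offered load a = λ/μ = cρ = 24.9/14.1 = 1.7660
P₀ = [ Σₙ₌₀^1 aⁿ/n! + a^2/(2!(1-ρ)) ]⁻¹
Σ = a^0/0! + a^1/1! = 1.0000 + 1.7660 = 2.7660
a^2/(2!(1-ρ)) = 3.11861/(2 × 0.117021) = 13.3250
P₀ = 1/(2.7660 + 13.3250) = 0.06215
Lq = P₀·a^2·ρ / (2!(1-ρ)²) = 0.062147 × 3.1186 × 0.88298 / (2 × 0.013694) = 6.2484
Wq = Lq/λ = 6.2484/24.9 = 0.2509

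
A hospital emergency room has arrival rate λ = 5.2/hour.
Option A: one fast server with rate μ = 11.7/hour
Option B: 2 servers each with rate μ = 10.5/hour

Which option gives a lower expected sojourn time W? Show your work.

Option A: single server μ = 11.7 (M/M/1)
  ρ_A = 5.2/11.7 = 0.4444
  W_A = 1/(μ-λ) = 1/(11.7-5.2) = 1/6.50 = 0.1538

Option B: 2 servers μ = 10.5 (M/M/2)
  ρ_B = λ/(cμ) = 5.2/(2×10.5) = 0.2476
  Offered load a = λ/μ = cρ = 5.2/10.5 = 0.4952
  P₀ = [ Σₙ₌₀^1 aⁿ/n! + a^2/(2!(1-ρ)) ]⁻¹
  Σ = a^0/0! + a^1/1! = 1.0000 + 0.4952 = 1.4952
  a^2/(2!(1-ρ)) = 0.2453/(2 × 0.7524) = 0.1630
  P₀ = 1/(1.4952 + 0.1630) = 0.6031
  Lq = P₀·a^2·ρ / (2!(1-ρ)²) = 0.6031 × 0.2453 × 0.2476 / (2 × 0.5661) = 0.03235
  Wq_B = Lq/λ = 0.03235/5.2 = 0.006221
  W_B = Wq_B + 1/μ = 0.006221 + 0.09524 = 0.1015

Since W_B = 0.1015 < W_A = 0.1538, Option B (multiple servers) has the shorter time in system.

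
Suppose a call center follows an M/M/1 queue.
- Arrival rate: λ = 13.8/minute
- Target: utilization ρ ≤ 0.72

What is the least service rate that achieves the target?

ρ = λ/μ, so μ = λ/ρ
μ ≥ 13.8/0.72 = 19.1667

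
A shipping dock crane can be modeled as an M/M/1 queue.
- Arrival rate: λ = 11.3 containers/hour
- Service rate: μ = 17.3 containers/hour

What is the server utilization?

Server utilization: ρ = λ/μ
ρ = 11.3/17.3 = 0.6532
The server is busy 65.32% of the time.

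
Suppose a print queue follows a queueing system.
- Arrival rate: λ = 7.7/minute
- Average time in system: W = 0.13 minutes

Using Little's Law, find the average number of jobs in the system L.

Little's Law: L = λW
L = 7.7 × 0.13 = 1.0010 jobs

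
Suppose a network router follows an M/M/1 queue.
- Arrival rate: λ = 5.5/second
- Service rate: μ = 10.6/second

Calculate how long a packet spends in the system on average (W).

First, compute utilization: ρ = λ/μ = 5.5/10.6 = 0.5189
For M/M/1: W = 1/(μ-λ)
W = 1/(10.6-5.5) = 1/5.10
W = 0.1961 seconds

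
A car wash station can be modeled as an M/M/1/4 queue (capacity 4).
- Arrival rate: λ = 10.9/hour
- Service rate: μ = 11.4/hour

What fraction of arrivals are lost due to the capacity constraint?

ρ = λ/μ = 10.9/11.4 = 0.95614
P₀ = (1-ρ)/(1-ρ^(K+1)) = (1-0.95614)/(1-0.95614^5) = 0.04386/0.2009 = 0.2183
P_K = P₀×ρ^K = 0.2183 × 0.95614^4 = 0.2183 × 0.8358 = 0.1825
Blocking probability = 18.25%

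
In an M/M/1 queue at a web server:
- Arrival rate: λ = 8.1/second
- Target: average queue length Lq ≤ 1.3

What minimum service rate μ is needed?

For M/M/1: Lq = λ²/(μ(μ-λ))
Need Lq ≤ 1.3, i.e. μ(μ-λ) ≥ λ²/1.3
μ² - 8.1μ - 65.61/1.3 ≥ 0  →  μ² - 8.1μ - 50.46923 ≥ 0
Quadratic formula (positive root): μ = [λ + √(λ² + 4×50.46923)]/2
Discriminant: 65.61 + 4×50.46923 = 267.4869, √267.4869 = 16.3550
μ ≥ (8.1 + 16.3550)/2 = 12.2275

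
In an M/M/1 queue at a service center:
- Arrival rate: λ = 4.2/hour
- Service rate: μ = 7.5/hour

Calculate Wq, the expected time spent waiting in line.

First, compute utilization: ρ = λ/μ = 4.2/7.5 = 0.5600
For M/M/1: Wq = λ/(μ(μ-λ))
Wq = 4.2/(7.5 × (7.5-4.2))
Wq = 4.2/(7.5 × 3.30)
Wq = 0.1697 hours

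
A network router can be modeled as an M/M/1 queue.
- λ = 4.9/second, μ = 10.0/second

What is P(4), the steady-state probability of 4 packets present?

ρ = λ/μ = 4.9/10.0 = 0.4900
P(n) = (1-ρ)ρⁿ
P(4) = (1-0.4900) × 0.4900^4
P(4) = 0.5100 × 0.05765
P(4) = 0.02940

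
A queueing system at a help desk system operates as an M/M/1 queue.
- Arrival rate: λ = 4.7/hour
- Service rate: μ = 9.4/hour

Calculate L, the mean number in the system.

ρ = λ/μ = 4.7/9.4 = 0.5000
For M/M/1: L = λ/(μ-λ)
L = 4.7/(9.4-4.7) = 4.7/4.70
L = 1.0000 tickets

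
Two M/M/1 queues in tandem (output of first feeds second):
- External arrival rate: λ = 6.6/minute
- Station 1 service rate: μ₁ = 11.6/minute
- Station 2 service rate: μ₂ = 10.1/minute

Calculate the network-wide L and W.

By Jackson's theorem, each station behaves as independent M/M/1.
Station 1: ρ₁ = 6.6/11.6 = 0.5690, L₁ = ρ₁/(1-ρ₁) = λ/(μ₁-λ) = 6.6/5.00 = 1.3200
Station 2: ρ₂ = 6.6/10.1 = 0.6535, L₂ = ρ₂/(1-ρ₂) = λ/(μ₂-λ) = 6.6/3.50 = 1.8857
Total: L = L₁ + L₂ = 1.3200 + 1.8857 = 3.2057
W = L/λ = 3.2057/6.6 = 0.4857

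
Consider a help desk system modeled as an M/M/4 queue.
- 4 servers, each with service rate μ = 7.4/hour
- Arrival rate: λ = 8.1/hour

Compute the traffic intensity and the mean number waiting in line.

Traffic intensity: ρ = λ/(cμ) = 8.1/(4×7.4) = 0.2736
Since ρ = 0.2736 < 1, system is stable.
Offered load a = λ/μ = cρ = 8.1/7.4 = 1.0946
P₀ = [ Σₙ₌₀^3 aⁿ/n! + a^4/(4!(1-ρ)) ]⁻¹
Σ = a^0/0! + a^1/1! + a^2/2! + a^3/3! = 1.00000 + 1.09459 + 0.599069 + 0.218579 = 2.9122
a^4/(4!(1-ρ)) = 1.4355/(24 × 0.72635) = 0.08235
P₀ = 1/(2.9122 + 0.08235) = 0.3339
Lq = P₀·a^4·ρ / (4!(1-ρ)²) = 0.3339 × 1.4355 × 0.2736 / (24 × 0.5276) = 0.01036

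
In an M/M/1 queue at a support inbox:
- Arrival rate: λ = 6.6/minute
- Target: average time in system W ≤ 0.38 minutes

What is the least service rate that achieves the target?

For M/M/1: W = 1/(μ-λ)
Need W ≤ 0.38, so 1/(μ-λ) ≤ 0.38
μ - λ ≥ 1/0.38 = 2.6316
μ ≥ 6.6 + 2.6316 = 9.2316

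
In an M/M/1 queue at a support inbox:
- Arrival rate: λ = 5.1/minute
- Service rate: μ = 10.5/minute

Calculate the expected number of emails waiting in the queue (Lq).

ρ = λ/μ = 5.1/10.5 = 0.4857
For M/M/1: Lq = λ²/(μ(μ-λ))
Lq = 26.01/(10.5 × 5.40)
Lq = 0.4587 emails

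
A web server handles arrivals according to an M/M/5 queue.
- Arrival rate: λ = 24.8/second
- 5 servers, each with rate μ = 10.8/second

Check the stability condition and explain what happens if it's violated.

Stability requires ρ = λ/(cμ) < 1
ρ = 24.8/(5 × 10.8) = 24.8/54.00 = 0.4593
Since 0.4593 < 1, the system is STABLE.
The servers are busy 45.93% of the time.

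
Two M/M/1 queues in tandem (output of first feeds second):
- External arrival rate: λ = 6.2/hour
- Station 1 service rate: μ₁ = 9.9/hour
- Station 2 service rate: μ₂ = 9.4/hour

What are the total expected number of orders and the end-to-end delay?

By Jackson's theorem, each station behaves as independent M/M/1.
Station 1: ρ₁ = 6.2/9.9 = 0.6263, L₁ = ρ₁/(1-ρ₁) = λ/(μ₁-λ) = 6.2/3.70 = 1.6757
Station 2: ρ₂ = 6.2/9.4 = 0.6596, L₂ = ρ₂/(1-ρ₂) = λ/(μ₂-λ) = 6.2/3.20 = 1.9375
Total: L = L₁ + L₂ = 1.6757 + 1.9375 = 3.6132
W = L/λ = 3.6132/6.2 = 0.5828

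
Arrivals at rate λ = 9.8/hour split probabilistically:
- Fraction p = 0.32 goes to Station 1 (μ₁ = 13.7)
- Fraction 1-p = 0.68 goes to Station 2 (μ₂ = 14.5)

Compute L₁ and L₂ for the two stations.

Effective rates: λ₁ = 9.8×0.32 = 3.136, λ₂ = 9.8×0.68 = 6.664
Station 1: ρ₁ = 3.136/13.7 = 0.22891, L₁ = ρ₁/(1-ρ₁) = 0.22891/(1-0.22891) = 0.2969
Station 2: ρ₂ = 6.664/14.5 = 0.45959, L₂ = ρ₂/(1-ρ₂) = 0.45959/(1-0.45959) = 0.8504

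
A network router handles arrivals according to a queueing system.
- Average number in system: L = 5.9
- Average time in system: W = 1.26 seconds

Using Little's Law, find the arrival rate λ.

Little's Law: L = λW, so λ = L/W
λ = 5.9/1.26 = 4.6825 packets/second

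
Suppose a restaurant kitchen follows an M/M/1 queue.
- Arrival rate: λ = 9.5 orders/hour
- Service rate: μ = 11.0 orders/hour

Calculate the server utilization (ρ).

Server utilization: ρ = λ/μ
ρ = 9.5/11.0 = 0.8636
The server is busy 86.36% of the time.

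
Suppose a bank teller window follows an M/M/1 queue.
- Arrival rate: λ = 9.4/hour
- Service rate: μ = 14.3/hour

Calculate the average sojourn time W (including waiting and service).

First, compute utilization: ρ = λ/μ = 9.4/14.3 = 0.6573
For M/M/1: W = 1/(μ-λ)
W = 1/(14.3-9.4) = 1/4.90
W = 0.2041 hours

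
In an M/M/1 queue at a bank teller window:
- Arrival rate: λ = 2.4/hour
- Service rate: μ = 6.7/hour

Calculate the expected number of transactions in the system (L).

ρ = λ/μ = 2.4/6.7 = 0.3582
For M/M/1: L = λ/(μ-λ)
L = 2.4/(6.7-2.4) = 2.4/4.30
L = 0.5581 transactions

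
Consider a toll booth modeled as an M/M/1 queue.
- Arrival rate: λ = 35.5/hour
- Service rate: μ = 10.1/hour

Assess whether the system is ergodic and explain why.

Stability requires ρ = λ/(cμ) < 1
ρ = 35.5/(1 × 10.1) = 35.5/10.10 = 3.5149
Since 3.5149 ≥ 1, the system is UNSTABLE.
Queue grows without bound. Need μ > λ = 35.5.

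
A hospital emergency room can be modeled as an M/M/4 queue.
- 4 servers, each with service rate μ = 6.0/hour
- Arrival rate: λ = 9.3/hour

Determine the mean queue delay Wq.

Traffic intensity: ρ = λ/(cμ) = 9.3/(4×6.0) = 0.3875
Since ρ = 0.3875 < 1, system is stable.
Offered load a = λ/μ = cρ = 9.3/6.0 = 1.5500
P₀ = [ Σₙ₌₀^3 aⁿ/n! + a^4/(4!(1-ρ)) ]⁻¹
Σ = a^0/0! + a^1/1! + a^2/2! + a^3/3! = 1.0000 + 1.5500 + 1.2013 + 0.6206 = 4.3719
a^4/(4!(1-ρ)) = 5.7720/(24 × 0.6125) = 0.3927
P₀ = 1/(4.3719 + 0.3927) = 0.2099
Lq = P₀·a^4·ρ / (4!(1-ρ)²) = 0.2099 × 5.7720 × 0.3875 / (24 × 0.3752) = 0.05214
Wq = Lq/λ = 0.05214/9.3 = 0.005606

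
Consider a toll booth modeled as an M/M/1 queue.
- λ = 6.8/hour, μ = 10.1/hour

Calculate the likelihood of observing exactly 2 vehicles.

ρ = λ/μ = 6.8/10.1 = 0.6733
P(n) = (1-ρ)ρⁿ
P(2) = (1-0.6733) × 0.6733^2
P(2) = 0.3267 × 0.4533
P(2) = 0.1481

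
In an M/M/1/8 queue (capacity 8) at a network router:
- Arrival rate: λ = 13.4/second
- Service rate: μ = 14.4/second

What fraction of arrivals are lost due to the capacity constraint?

ρ = λ/μ = 13.4/14.4 = 0.930556
P₀ = (1-ρ)/(1-ρ^(K+1)) = (1-0.930556)/(1-0.930556^9) = 0.069444/0.47678 = 0.1457
P_K = P₀×ρ^K = 0.14565 × 0.930556^8 = 0.14565 × 0.56226 = 0.08189
Blocking probability = 8.19%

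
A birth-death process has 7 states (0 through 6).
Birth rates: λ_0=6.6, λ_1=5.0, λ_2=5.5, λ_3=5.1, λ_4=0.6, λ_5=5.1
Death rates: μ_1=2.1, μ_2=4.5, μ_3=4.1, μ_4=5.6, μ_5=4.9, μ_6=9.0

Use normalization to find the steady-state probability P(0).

Ratios P(n)/P(0) = (λ₀···λₙ₋₁)/(μ₁···μₙ):
P(1)/P(0) = (6.6)/(2.1) = 3.14286
P(2)/P(0) = (6.6×5.0)/(2.1×4.5) = 3.49206
P(3)/P(0) = (6.6×5.0×5.5)/(2.1×4.5×4.1) = 4.68448
P(4)/P(0) = (6.6×5.0×5.5×5.1)/(2.1×4.5×4.1×5.6) = 4.26622
P(5)/P(0) = (6.6×5.0×5.5×5.1×0.6)/(2.1×4.5×4.1×5.6×4.9) = 0.522394
P(6)/P(0) = (6.6×5.0×5.5×5.1×0.6×5.1)/(2.1×4.5×4.1×5.6×4.9×9.0) = 0.296023

Normalization: ∑ P(n) = 1
P(0) × (1.00000 + 3.14286 + 3.49206 + 4.68448 + 4.26622 + 0.522394 + 0.296023) = 1
P(0) × 17.4040 = 1
P(0) = 1/17.4040 = 0.05746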